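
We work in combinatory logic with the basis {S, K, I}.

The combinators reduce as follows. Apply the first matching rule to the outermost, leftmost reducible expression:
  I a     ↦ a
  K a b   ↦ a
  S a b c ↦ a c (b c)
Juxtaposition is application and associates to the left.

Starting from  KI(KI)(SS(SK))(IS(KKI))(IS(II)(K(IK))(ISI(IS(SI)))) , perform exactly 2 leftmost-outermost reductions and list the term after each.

Answer: after 2 steps: SS(SK)(IS(KKI))(IS(II)(K(IK))(ISI(IS(SI))))

Working:
  start: KI(KI)(SS(SK))(IS(KKI))(IS(II)(K(IK))(ISI(IS(SI))))
  →1  I(SS(SK))(IS(KKI))(IS(II)(K(IK))(ISI(IS(SI))))
  →2  SS(SK)(IS(KKI))(IS(II)(K(IK))(ISI(IS(SI))))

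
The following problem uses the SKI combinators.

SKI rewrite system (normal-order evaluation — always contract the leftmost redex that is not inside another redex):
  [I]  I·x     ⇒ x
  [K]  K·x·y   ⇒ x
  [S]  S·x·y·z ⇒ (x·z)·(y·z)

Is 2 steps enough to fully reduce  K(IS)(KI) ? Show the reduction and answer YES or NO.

  start: K(IS)(KI)
  →1  IS
  →2  S

Answer: YES — reaches normal form S in 2 ≤ 2 steps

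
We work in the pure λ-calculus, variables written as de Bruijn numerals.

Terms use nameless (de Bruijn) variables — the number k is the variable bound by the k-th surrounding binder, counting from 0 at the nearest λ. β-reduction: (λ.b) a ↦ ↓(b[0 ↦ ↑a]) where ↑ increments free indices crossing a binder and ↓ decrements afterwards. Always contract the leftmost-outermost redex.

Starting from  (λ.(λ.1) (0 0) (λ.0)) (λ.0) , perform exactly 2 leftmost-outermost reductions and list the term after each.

Answer: after 2 steps: (λ.0) (λ.0)

Working:
  start: (λ.(λ.1) (0 0) (λ.0)) (λ.0)
  [1] (λ.λ.0) ((λ.0) (λ.0)) (λ.0)
  [2] (λ.0) (λ.0)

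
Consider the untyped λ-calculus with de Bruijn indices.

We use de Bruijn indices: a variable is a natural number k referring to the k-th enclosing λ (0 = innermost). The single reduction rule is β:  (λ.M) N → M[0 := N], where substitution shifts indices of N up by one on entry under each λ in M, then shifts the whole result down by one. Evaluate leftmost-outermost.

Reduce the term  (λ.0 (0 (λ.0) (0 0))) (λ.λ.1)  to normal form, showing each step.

Answer: normal form = λ.λ.0  (in 4 steps)

Reduction:
  start: (λ.0 (0 (λ.0) (0 0))) (λ.λ.1)
  [1] (λ.λ.1) ((λ.λ.1) (λ.0) ((λ.λ.1) (λ.λ.1)))
  [2] λ.(λ.λ.1) (λ.0) ((λ.λ.1) (λ.λ.1))
  [3] λ.(λ.λ.0) ((λ.λ.1) (λ.λ.1))
  [4] λ.λ.0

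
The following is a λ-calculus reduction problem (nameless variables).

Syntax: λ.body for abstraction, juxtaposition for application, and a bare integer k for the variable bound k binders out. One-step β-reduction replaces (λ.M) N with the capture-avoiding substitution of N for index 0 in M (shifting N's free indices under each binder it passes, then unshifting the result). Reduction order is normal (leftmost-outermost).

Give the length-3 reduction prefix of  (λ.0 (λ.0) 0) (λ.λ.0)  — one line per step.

  start: (λ.0 (λ.0) 0) (λ.λ.0)
  [1] (λ.λ.0) (λ.0) (λ.λ.0)
  [2] (λ.0) (λ.λ.0)
  [3] λ.λ.0

Answer: after 3 steps: λ.λ.0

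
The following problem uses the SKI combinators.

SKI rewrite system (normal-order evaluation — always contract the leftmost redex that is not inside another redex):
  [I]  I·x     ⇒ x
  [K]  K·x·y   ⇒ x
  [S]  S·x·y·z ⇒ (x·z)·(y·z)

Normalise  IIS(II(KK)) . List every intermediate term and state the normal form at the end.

Answer: normal form = S(KK)  (in 4 steps)

Working:
  start: IIS(II(KK))
  step 1: IS(II(KK))
  step 2: S(II(KK))
  step 3: S(I(KK))
  step 4: S(KK)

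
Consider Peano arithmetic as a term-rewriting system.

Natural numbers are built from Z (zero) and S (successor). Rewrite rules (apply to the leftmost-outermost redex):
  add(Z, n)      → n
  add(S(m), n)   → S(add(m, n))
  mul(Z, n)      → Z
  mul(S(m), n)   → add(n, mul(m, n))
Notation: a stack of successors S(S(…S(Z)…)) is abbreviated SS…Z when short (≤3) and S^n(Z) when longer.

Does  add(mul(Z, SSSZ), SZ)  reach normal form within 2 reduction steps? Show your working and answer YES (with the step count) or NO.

  start: add(mul(Z, SSSZ), SZ)
  step 1: add(Z, SZ)
  step 2: SZ

Answer: YES — reaches normal form SZ in 2 ≤ 2 steps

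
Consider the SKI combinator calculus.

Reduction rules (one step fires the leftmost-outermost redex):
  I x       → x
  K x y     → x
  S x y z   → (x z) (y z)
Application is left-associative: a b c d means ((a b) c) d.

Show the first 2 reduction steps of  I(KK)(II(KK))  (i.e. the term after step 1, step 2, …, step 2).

  start: I(KK)(II(KK))
  [1] KK(II(KK))
  [2] K

Answer: after 2 steps: K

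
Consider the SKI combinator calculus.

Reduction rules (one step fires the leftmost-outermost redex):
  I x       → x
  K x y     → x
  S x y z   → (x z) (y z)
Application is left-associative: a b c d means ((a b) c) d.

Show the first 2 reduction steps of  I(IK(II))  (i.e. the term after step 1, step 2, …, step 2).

Answer: after 2 steps: K(II)

Working:
  start: I(IK(II))
  [1] IK(II)
  [2] K(II)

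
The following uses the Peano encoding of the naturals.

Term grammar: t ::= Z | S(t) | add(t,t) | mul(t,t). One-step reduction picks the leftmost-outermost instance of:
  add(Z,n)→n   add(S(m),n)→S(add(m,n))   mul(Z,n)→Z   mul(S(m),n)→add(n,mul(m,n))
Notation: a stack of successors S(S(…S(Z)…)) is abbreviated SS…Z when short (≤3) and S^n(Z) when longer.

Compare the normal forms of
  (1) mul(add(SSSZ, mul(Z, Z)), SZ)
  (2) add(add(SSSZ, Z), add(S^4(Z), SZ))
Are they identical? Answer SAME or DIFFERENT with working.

Term A:
  start: mul(add(SSSZ, mul(Z, Z)), SZ)
  step 1: mul(S(add(SSZ, mul(Z, Z))), SZ)
  step 2: add(SZ, mul(add(SSZ, mul(Z, Z)), SZ))
  step 3: S(add(Z, mul(add(SSZ, mul(Z, Z)), SZ)))
  step 4: S(mul(add(SSZ, mul(Z, Z)), SZ))
  step 5: S(mul(S(add(SZ, mul(Z, Z))), SZ))
  step 6: S(add(SZ, mul(add(SZ, mul(Z, Z)), SZ)))
  step 7: S(S(add(Z, mul(add(SZ, mul(Z, Z)), SZ))))
  step 8: S(S(mul(add(SZ, mul(Z, Z)), SZ)))
  step 9: S(S(mul(S(add(Z, mul(Z, Z))), SZ)))
  step 10: S(S(add(SZ, mul(add(Z, mul(Z, Z)), SZ))))
  step 11: S(S(S(add(Z, mul(add(Z, mul(Z, Z)), SZ)))))
  step 12: S(S(S(mul(add(Z, mul(Z, Z)), SZ))))
  step 13: S(S(S(mul(mul(Z, Z), SZ))))
  step 14: S(S(S(mul(Z, SZ))))
  step 15: SSSZ

Term B:
  start: add(add(SSSZ, Z), add(S^4(Z), SZ))
  step 1: add(S(add(SSZ, Z)), add(S^4(Z), SZ))
  step 2: S(add(add(SSZ, Z), add(S^4(Z), SZ)))
  step 3: S(add(S(add(SZ, Z)), add(S^4(Z), SZ)))
  step 4: S(S(add(add(SZ, Z), add(S^4(Z), SZ))))
  step 5: S(S(add(S(add(Z, Z)), add(S^4(Z), SZ))))
  step 6: S(S(S(add(add(Z, Z), add(S^4(Z), SZ)))))
  step 7: S(S(S(add(Z, add(S^4(Z), SZ)))))
  step 8: S(S(S(add(S^4(Z), SZ))))
  step 9: S(S(S(S(add(SSSZ, SZ)))))
  step 10: S(S(S(S(S(add(SSZ, SZ))))))
  step 11: S(S(S(S(S(S(add(SZ, SZ)))))))
  step 12: S(S(S(S(S(S(S(add(Z, SZ))))))))
  step 13: S^8(Z)

Answer: DIFFERENT — A ⇓ SSSZ, B ⇓ S^8(Z)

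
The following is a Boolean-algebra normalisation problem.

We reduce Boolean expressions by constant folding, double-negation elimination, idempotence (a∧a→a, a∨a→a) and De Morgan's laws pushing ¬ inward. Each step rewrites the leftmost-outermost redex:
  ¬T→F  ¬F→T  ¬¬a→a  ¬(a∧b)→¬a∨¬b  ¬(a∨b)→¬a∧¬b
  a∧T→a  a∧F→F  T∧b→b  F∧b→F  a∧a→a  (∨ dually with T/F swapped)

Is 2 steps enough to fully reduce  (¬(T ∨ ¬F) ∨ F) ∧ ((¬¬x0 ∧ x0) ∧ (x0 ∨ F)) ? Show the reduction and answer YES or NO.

  start: (¬(T ∨ ¬F) ∨ F) ∧ ((¬¬x0 ∧ x0) ∧ (x0 ∨ F))
  [1] ¬(T ∨ ¬F) ∧ ((¬¬x0 ∧ x0) ∧ (x0 ∨ F))
  [2] (¬T ∧ ¬¬F) ∧ ((¬¬x0 ∧ x0) ∧ (x0 ∨ F))

Answer: NO — after 2 steps the term is (¬T ∧ ¬¬F) ∧ ((¬¬x0 ∧ x0) ∧ (x0 ∨ F)), not yet normal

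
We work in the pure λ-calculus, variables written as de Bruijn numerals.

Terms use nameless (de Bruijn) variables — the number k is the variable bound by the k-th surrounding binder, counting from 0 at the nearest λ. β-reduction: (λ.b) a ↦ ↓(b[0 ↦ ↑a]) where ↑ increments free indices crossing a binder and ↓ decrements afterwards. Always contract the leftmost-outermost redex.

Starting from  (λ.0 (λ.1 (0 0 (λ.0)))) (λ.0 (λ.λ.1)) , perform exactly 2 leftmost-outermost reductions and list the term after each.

  start: (λ.0 (λ.1 (0 0 (λ.0)))) (λ.0 (λ.λ.1))
  step 1: (λ.0 (λ.λ.1)) (λ.(λ.0 (λ.λ.1)) (0 0 (λ.0)))
  step 2: (λ.(λ.0 (λ.λ.1)) (0 0 (λ.0))) (λ.λ.1)

Answer: after 2 steps: (λ.(λ.0 (λ.λ.1)) (0 0 (λ.0))) (λ.λ.1)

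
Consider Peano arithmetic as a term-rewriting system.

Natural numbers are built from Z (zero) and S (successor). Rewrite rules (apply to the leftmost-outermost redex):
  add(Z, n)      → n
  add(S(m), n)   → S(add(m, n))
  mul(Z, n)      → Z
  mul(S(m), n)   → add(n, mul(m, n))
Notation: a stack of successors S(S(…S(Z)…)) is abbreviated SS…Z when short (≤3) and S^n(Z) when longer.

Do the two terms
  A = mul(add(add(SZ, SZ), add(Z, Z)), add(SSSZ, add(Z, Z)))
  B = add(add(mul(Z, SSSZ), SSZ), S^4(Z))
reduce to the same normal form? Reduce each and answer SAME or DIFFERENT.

Answer: SAME — A ⇓ S^6(Z), B ⇓ S^6(Z)

Derivation:
Term A:
  start: mul(add(add(SZ, SZ), add(Z, Z)), add(SSSZ, add(Z, Z)))
  [1] mul(add(S(add(Z, SZ)), add(Z, Z)), add(SSSZ, add(Z, Z)))
  [2] mul(S(add(add(Z, SZ), add(Z, Z))), add(SSSZ, add(Z, Z)))
  [3] add(add(SSSZ, add(Z, Z)), mul(add(add(Z, SZ), add(Z, Z)), add(SSSZ, add(Z, Z))))
  [4] add(S(add(SSZ, add(Z, Z))), mul(add(add(Z, SZ), add(Z, Z)), add(SSSZ, add(Z, Z))))
  [5] S(add(add(SSZ, add(Z, Z)), mul(add(add(Z, SZ), add(Z, Z)), add(SSSZ, add(Z, Z)))))
  [6] S(add(S(add(SZ, add(Z, Z))), mul(add(add(Z, SZ), add(Z, Z)), add(SSSZ, add(Z, Z)))))
  [7] S(S(add(add(SZ, add(Z, Z)), mul(add(add(Z, SZ), add(Z, Z)), add(SSSZ, add(Z, Z))))))
  [8] S(S(add(S(add(Z, add(Z, Z))), mul(add(add(Z, SZ), add(Z, Z)), add(SSSZ, add(Z, Z))))))
  [9] S(S(S(add(add(Z, add(Z, Z)), mul(add(add(Z, SZ), add(Z, Z)), add(SSSZ, add(Z, Z)))))))
  [10] S(S(S(add(add(Z, Z), mul(add(add(Z, SZ), add(Z, Z)), add(SSSZ, add(Z, Z)))))))
  [11] S(S(S(add(Z, mul(add(add(Z, SZ), add(Z, Z)), add(SSSZ, add(Z, Z)))))))
  [12] S(S(S(mul(add(add(Z, SZ), add(Z, Z)), add(SSSZ, add(Z, Z))))))
  [13] S(S(S(mul(add(SZ, add(Z, Z)), add(SSSZ, add(Z, Z))))))
  [14] S(S(S(mul(S(add(Z, add(Z, Z))), add(SSSZ, add(Z, Z))))))
  [15] S(S(S(add(add(SSSZ, add(Z, Z)), mul(add(Z, add(Z, Z)), add(SSSZ, add(Z, Z)))))))
  [16] S(S(S(add(S(add(SSZ, add(Z, Z))), mul(add(Z, add(Z, Z)), add(SSSZ, add(Z, Z)))))))
  [17] S(S(S(S(add(add(SSZ, add(Z, Z)), mul(add(Z, add(Z, Z)), add(SSSZ, add(Z, Z))))))))
  [18] S(S(S(S(add(S(add(SZ, add(Z, Z))), mul(add(Z, add(Z, Z)), add(SSSZ, add(Z, Z))))))))
  [19] S(S(S(S(S(add(add(SZ, add(Z, Z)), mul(add(Z, add(Z, Z)), add(SSSZ, add(Z, Z)))))))))
  [20] S(S(S(S(S(add(S(add(Z, add(Z, Z))), mul(add(Z, add(Z, Z)), add(SSSZ, add(Z, Z)))))))))
  [21] S(S(S(S(S(S(add(add(Z, add(Z, Z)), mul(add(Z, add(Z, Z)), add(SSSZ, add(Z, Z))))))))))
  [22] S(S(S(S(S(S(add(add(Z, Z), mul(add(Z, add(Z, Z)), add(SSSZ, add(Z, Z))))))))))
  [23] S(S(S(S(S(S(add(Z, mul(add(Z, add(Z, Z)), add(SSSZ, add(Z, Z))))))))))
  [24] S(S(S(S(S(S(mul(add(Z, add(Z, Z)), add(SSSZ, add(Z, Z)))))))))
  [25] S(S(S(S(S(S(mul(add(Z, Z), add(SSSZ, add(Z, Z)))))))))
  [26] S(S(S(S(S(S(mul(Z, add(SSSZ, add(Z, Z)))))))))
  [27] S^6(Z)

Term B:
  start: add(add(mul(Z, SSSZ), SSZ), S^4(Z))
  [1] add(add(Z, SSZ), S^4(Z))
  [2] add(SSZ, S^4(Z))
  [3] S(add(SZ, S^4(Z)))
  [4] S(S(add(Z, S^4(Z))))
  [5] S^6(Z)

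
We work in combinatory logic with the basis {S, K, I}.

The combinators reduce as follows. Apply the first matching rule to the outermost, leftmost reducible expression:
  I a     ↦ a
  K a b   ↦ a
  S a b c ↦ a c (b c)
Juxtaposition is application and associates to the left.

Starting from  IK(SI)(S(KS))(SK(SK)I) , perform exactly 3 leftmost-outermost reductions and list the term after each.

Answer: after 3 steps: SI(KI(SKI))

Working:
  start: IK(SI)(S(KS))(SK(SK)I)
  →1  K(SI)(S(KS))(SK(SK)I)
  →2  SI(SK(SK)I)
  →3  SI(KI(SKI))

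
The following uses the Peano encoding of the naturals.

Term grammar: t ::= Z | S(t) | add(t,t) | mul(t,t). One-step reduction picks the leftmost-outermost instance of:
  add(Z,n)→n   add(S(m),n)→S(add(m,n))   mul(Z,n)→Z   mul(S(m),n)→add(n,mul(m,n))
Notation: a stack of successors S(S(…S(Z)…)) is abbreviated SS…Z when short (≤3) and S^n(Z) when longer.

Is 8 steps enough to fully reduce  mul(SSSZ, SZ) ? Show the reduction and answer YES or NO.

Answer: NO — after 8 steps the term is S(S(S(add(Z, mul(Z, SZ))))), not yet normal

Working:
  start: mul(SSSZ, SZ)
  step 1: add(SZ, mul(SSZ, SZ))
  step 2: S(add(Z, mul(SSZ, SZ)))
  step 3: S(mul(SSZ, SZ))
  step 4: S(add(SZ, mul(SZ, SZ)))
  step 5: S(S(add(Z, mul(SZ, SZ))))
  step 6: S(S(mul(SZ, SZ)))
  step 7: S(S(add(SZ, mul(Z, SZ))))
  step 8: S(S(S(add(Z, mul(Z, SZ)))))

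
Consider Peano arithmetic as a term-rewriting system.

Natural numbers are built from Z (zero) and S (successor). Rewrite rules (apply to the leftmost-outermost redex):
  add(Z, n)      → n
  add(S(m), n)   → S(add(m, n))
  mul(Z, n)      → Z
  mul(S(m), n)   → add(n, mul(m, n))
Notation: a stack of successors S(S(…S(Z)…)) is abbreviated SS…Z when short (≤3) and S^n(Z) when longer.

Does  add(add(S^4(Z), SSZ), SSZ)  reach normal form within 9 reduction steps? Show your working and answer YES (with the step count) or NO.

  start: add(add(S^4(Z), SSZ), SSZ)
  →1  add(S(add(SSSZ, SSZ)), SSZ)
  →2  S(add(add(SSSZ, SSZ), SSZ))
  →3  S(add(S(add(SSZ, SSZ)), SSZ))
  →4  S(S(add(add(SSZ, SSZ), SSZ)))
  →5  S(S(add(S(add(SZ, SSZ)), SSZ)))
  →6  S(S(S(add(add(SZ, SSZ), SSZ))))
  →7  S(S(S(add(S(add(Z, SSZ)), SSZ))))
  →8  S(S(S(S(add(add(Z, SSZ), SSZ)))))
  →9  S(S(S(S(add(SSZ, SSZ)))))

Answer: NO — after 9 steps the term is S(S(S(S(add(SSZ, SSZ))))), not yet normal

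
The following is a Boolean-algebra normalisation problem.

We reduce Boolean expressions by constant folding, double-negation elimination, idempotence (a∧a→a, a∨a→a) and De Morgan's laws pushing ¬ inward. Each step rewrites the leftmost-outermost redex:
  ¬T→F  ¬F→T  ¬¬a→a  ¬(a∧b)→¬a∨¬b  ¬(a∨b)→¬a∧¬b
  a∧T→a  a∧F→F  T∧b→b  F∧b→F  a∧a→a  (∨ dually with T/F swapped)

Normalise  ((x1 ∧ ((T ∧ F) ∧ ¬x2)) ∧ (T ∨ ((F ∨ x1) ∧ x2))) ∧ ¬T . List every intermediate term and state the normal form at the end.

  start: ((x1 ∧ ((T ∧ F) ∧ ¬x2)) ∧ (T ∨ ((F ∨ x1) ∧ x2))) ∧ ¬T
  [1] ((x1 ∧ (F ∧ ¬x2)) ∧ (T ∨ ((F ∨ x1) ∧ x2))) ∧ ¬T
  [2] ((x1 ∧ F) ∧ (T ∨ ((F ∨ x1) ∧ x2))) ∧ ¬T
  [3] (F ∧ (T ∨ ((F ∨ x1) ∧ x2))) ∧ ¬T
  [4] F ∧ ¬T
  [5] F

Answer: normal form = F  (in 5 steps)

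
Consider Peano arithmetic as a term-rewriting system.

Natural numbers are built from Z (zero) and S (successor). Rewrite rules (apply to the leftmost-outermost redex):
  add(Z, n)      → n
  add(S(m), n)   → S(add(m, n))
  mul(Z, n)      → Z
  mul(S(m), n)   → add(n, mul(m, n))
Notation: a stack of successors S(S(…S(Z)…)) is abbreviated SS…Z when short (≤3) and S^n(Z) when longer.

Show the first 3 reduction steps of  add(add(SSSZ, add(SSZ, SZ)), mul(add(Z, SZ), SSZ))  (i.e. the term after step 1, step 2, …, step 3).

Answer: after 3 steps: S(add(S(add(SZ, add(SSZ, SZ))), mul(add(Z, SZ), SSZ)))

Working:
  start: add(add(SSSZ, add(SSZ, SZ)), mul(add(Z, SZ), SSZ))
  step 1: add(S(add(SSZ, add(SSZ, SZ))), mul(add(Z, SZ), SSZ))
  step 2: S(add(add(SSZ, add(SSZ, SZ)), mul(add(Z, SZ), SSZ)))
  step 3: S(add(S(add(SZ, add(SSZ, SZ))), mul(add(Z, SZ), SSZ)))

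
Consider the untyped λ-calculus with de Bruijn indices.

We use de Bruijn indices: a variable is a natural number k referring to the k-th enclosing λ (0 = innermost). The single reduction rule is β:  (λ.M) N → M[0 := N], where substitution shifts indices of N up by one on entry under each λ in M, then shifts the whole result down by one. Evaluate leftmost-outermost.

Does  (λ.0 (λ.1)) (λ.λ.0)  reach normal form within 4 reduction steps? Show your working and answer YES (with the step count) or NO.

  start: (λ.0 (λ.1)) (λ.λ.0)
  step 1: (λ.λ.0) (λ.λ.λ.0)
  step 2: λ.0

Answer: YES — reaches normal form λ.0 in 2 ≤ 4 steps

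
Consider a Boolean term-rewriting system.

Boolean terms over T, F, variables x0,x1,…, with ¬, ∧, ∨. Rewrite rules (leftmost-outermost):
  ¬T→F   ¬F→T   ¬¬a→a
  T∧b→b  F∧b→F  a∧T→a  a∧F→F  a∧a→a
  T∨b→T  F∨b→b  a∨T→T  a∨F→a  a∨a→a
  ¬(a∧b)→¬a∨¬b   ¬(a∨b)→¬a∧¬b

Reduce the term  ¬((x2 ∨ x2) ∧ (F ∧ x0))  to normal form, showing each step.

  start: ¬((x2 ∨ x2) ∧ (F ∧ x0))
  step 1: ¬(x2 ∨ x2) ∨ ¬(F ∧ x0)
  step 2: (¬x2 ∧ ¬x2) ∨ ¬(F ∧ x0)
  step 3: ¬x2 ∨ ¬(F ∧ x0)
  step 4: ¬x2 ∨ (¬F ∨ ¬x0)
  step 5: ¬x2 ∨ (T ∨ ¬x0)
  step 6: ¬x2 ∨ T
  step 7: T

Answer: normal form = T  (in 7 steps)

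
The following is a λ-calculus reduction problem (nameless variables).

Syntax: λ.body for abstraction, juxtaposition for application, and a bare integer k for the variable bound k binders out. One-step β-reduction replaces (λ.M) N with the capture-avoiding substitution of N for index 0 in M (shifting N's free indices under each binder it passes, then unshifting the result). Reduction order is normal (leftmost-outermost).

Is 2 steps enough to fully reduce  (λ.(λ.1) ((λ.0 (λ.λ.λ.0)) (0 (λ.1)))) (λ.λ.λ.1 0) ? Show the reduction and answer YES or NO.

  start: (λ.(λ.1) ((λ.0 (λ.λ.λ.0)) (0 (λ.1)))) (λ.λ.λ.1 0)
  →1  (λ.λ.λ.λ.1 0) ((λ.0 (λ.λ.λ.0)) ((λ.λ.λ.1 0) (λ.λ.λ.λ.1 0)))
  →2  λ.λ.λ.1 0

Answer: YES — reaches normal form λ.λ.λ.1 0 in 2 ≤ 2 steps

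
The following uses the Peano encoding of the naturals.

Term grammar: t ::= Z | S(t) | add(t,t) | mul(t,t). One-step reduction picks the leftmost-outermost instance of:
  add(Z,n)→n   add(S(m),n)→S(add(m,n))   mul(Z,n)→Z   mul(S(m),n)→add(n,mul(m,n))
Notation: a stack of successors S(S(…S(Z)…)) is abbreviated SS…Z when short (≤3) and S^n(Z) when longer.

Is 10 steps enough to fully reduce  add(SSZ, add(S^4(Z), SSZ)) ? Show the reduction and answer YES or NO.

  start: add(SSZ, add(S^4(Z), SSZ))
  [1] S(add(SZ, add(S^4(Z), SSZ)))
  [2] S(S(add(Z, add(S^4(Z), SSZ))))
  [3] S(S(add(S^4(Z), SSZ)))
  [4] S(S(S(add(SSSZ, SSZ))))
  [5] S(S(S(S(add(SSZ, SSZ)))))
  [6] S(S(S(S(S(add(SZ, SSZ))))))
  [7] S(S(S(S(S(S(add(Z, SSZ)))))))
  [8] S^8(Z)

Answer: YES — reaches normal form S^8(Z) in 8 ≤ 10 steps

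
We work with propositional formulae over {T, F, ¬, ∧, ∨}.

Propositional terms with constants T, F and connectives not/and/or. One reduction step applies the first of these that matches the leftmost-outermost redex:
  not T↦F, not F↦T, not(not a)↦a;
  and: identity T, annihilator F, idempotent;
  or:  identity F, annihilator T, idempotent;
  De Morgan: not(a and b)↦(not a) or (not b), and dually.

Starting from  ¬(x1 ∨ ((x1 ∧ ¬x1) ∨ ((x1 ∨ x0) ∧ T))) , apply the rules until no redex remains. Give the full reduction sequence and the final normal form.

  start: ¬(x1 ∨ ((x1 ∧ ¬x1) ∨ ((x1 ∨ x0) ∧ T)))
  →1  ¬x1 ∧ ¬((x1 ∧ ¬x1) ∨ ((x1 ∨ x0) ∧ T))
  →2  ¬x1 ∧ (¬(x1 ∧ ¬x1) ∧ ¬((x1 ∨ x0) ∧ T))
  →3  ¬x1 ∧ ((¬x1 ∨ ¬¬x1) ∧ ¬((x1 ∨ x0) ∧ T))
  →4  ¬x1 ∧ ((¬x1 ∨ x1) ∧ ¬((x1 ∨ x0) ∧ T))
  →5  ¬x1 ∧ ((¬x1 ∨ x1) ∧ (¬(x1 ∨ x0) ∨ ¬T))
  →6  ¬x1 ∧ ((¬x1 ∨ x1) ∧ ((¬x1 ∧ ¬x0) ∨ ¬T))
  →7  ¬x1 ∧ ((¬x1 ∨ x1) ∧ ((¬x1 ∧ ¬x0) ∨ F))
  →8  ¬x1 ∧ ((¬x1 ∨ x1) ∧ (¬x1 ∧ ¬x0))

Answer: normal form = ¬x1 ∧ ((¬x1 ∨ x1) ∧ (¬x1 ∧ ¬x0))  (in 8 steps)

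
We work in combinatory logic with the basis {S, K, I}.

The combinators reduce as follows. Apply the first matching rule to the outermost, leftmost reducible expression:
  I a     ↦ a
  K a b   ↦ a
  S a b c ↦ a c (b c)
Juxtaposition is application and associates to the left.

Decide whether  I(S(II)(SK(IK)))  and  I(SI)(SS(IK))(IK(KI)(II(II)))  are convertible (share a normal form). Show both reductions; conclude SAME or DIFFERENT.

Term A:
  start: I(S(II)(SK(IK)))
  →1  S(II)(SK(IK))
  →2  SI(SK(IK))
  →3  SI(SKK)

Term B:
  start: I(SI)(SS(IK))(IK(KI)(II(II)))
  →1  SI(SS(IK))(IK(KI)(II(II)))
  →2  I(IK(KI)(II(II)))(SS(IK)(IK(KI)(II(II))))
  →3  IK(KI)(II(II))(SS(IK)(IK(KI)(II(II))))
  →4  K(KI)(II(II))(SS(IK)(IK(KI)(II(II))))
  →5  KI(SS(IK)(IK(KI)(II(II))))
  →6  I

Answer: DIFFERENT — A ⇓ SI(SKK), B ⇓ I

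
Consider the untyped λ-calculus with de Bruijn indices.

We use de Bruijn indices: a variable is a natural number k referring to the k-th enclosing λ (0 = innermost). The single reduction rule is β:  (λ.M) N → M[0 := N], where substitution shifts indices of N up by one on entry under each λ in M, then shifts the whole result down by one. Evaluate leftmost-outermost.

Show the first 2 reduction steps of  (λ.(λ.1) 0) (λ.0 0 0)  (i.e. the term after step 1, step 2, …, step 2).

Answer: after 2 steps: λ.0 0 0

Derivation:
  start: (λ.(λ.1) 0) (λ.0 0 0)
  →1  (λ.λ.0 0 0) (λ.0 0 0)
  →2  λ.0 0 0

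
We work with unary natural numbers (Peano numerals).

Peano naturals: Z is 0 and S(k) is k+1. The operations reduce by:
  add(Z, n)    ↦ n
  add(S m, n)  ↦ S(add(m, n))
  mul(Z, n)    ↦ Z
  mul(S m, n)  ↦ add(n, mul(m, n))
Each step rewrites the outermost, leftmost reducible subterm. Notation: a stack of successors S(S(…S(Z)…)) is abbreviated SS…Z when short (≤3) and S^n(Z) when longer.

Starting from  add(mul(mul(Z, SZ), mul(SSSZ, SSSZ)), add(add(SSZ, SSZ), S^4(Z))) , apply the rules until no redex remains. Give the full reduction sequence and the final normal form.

Answer: normal form = S^8(Z)  (in 11 steps)

Derivation:
  start: add(mul(mul(Z, SZ), mul(SSSZ, SSSZ)), add(add(SSZ, SSZ), S^4(Z)))
  step 1: add(mul(Z, mul(SSSZ, SSSZ)), add(add(SSZ, SSZ), S^4(Z)))
  step 2: add(Z, add(add(SSZ, SSZ), S^4(Z)))
  step 3: add(add(SSZ, SSZ), S^4(Z))
  step 4: add(S(add(SZ, SSZ)), S^4(Z))
  step 5: S(add(add(SZ, SSZ), S^4(Z)))
  step 6: S(add(S(add(Z, SSZ)), S^4(Z)))
  step 7: S(S(add(add(Z, SSZ), S^4(Z))))
  step 8: S(S(add(SSZ, S^4(Z))))
  step 9: S(S(S(add(SZ, S^4(Z)))))
  step 10: S(S(S(S(add(Z, S^4(Z))))))
  step 11: S^8(Z)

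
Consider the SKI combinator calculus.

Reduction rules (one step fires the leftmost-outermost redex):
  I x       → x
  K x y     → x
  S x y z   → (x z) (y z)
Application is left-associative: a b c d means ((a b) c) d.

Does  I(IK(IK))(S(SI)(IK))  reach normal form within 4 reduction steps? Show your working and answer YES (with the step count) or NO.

Answer: YES — reaches normal form K in 4 ≤ 4 steps

Working:
  start: I(IK(IK))(S(SI)(IK))
  [1] IK(IK)(S(SI)(IK))
  [2] K(IK)(S(SI)(IK))
  [3] IK
  [4] K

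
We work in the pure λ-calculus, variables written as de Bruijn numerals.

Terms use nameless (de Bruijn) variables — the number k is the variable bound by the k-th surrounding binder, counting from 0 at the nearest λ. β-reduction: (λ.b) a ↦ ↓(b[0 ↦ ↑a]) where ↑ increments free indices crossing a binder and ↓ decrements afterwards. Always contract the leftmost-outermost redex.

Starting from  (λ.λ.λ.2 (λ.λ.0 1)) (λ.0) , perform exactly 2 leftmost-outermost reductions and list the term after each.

  start: (λ.λ.λ.2 (λ.λ.0 1)) (λ.0)
  →1  λ.λ.(λ.0) (λ.λ.0 1)
  →2  λ.λ.λ.λ.0 1

Answer: after 2 steps: λ.λ.λ.λ.0 1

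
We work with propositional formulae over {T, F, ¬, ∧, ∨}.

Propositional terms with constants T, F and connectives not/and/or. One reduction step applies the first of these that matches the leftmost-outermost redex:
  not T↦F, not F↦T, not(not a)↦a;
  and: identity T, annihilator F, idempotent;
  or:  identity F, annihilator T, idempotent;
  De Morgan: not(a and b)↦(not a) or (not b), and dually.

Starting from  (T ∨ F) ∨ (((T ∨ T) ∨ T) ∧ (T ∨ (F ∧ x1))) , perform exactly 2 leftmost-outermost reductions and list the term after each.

Answer: after 2 steps: T

Reduction:
  start: (T ∨ F) ∨ (((T ∨ T) ∨ T) ∧ (T ∨ (F ∧ x1)))
  →1  T ∨ (((T ∨ T) ∨ T) ∧ (T ∨ (F ∧ x1)))
  →2  T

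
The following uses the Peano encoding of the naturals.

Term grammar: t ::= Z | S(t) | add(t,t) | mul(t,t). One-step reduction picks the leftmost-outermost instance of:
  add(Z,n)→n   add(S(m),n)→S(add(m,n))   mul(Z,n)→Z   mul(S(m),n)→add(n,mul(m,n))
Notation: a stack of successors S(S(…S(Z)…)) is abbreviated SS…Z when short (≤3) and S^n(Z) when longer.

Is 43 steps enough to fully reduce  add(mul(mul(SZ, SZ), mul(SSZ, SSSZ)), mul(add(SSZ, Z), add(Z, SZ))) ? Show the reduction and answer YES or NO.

  start: add(mul(mul(SZ, SZ), mul(SSZ, SSSZ)), mul(add(SSZ, Z), add(Z, SZ)))
  [1] add(mul(add(SZ, mul(Z, SZ)), mul(SSZ, SSSZ)), mul(add(SSZ, Z), add(Z, SZ)))
  [2] add(mul(S(add(Z, mul(Z, SZ))), mul(SSZ, SSSZ)), mul(add(SSZ, Z), add(Z, SZ)))
  [3] add(add(mul(SSZ, SSSZ), mul(add(Z, mul(Z, SZ)), mul(SSZ, SSSZ))), mul(add(SSZ, Z), add(Z, SZ)))
  [4] add(add(add(SSSZ, mul(SZ, SSSZ)), mul(add(Z, mul(Z, SZ)), mul(SSZ, SSSZ))), mul(add(SSZ, Z), add(Z, SZ)))
  [5] add(add(S(add(SSZ, mul(SZ, SSSZ))), mul(add(Z, mul(Z, SZ)), mul(SSZ, SSSZ))), mul(add(SSZ, Z), add(Z, SZ)))
  [6] add(S(add(add(SSZ, mul(SZ, SSSZ)), mul(add(Z, mul(Z, SZ)), mul(SSZ, SSSZ)))), mul(add(SSZ, Z), add(Z, SZ)))
  [7] S(add(add(add(SSZ, mul(SZ, SSSZ)), mul(add(Z, mul(Z, SZ)), mul(SSZ, SSSZ))), mul(add(SSZ, Z), add(Z, SZ))))
  [8] S(add(add(S(add(SZ, mul(SZ, SSSZ))), mul(add(Z, mul(Z, SZ)), mul(SSZ, SSSZ))), mul(add(SSZ, Z), add(Z, SZ))))
  [9] S(add(S(add(add(SZ, mul(SZ, SSSZ)), mul(add(Z, mul(Z, SZ)), mul(SSZ, SSSZ)))), mul(add(SSZ, Z), add(Z, SZ))))
  [10] S(S(add(add(add(SZ, mul(SZ, SSSZ)), mul(add(Z, mul(Z, SZ)), mul(SSZ, SSSZ))), mul(add(SSZ, Z), add(Z, SZ)))))
  [11] S(S(add(add(S(add(Z, mul(SZ, SSSZ))), mul(add(Z, mul(Z, SZ)), mul(SSZ, SSSZ))), mul(add(SSZ, Z), add(Z, SZ)))))
  [12] S(S(add(S(add(add(Z, mul(SZ, SSSZ)), mul(add(Z, mul(Z, SZ)), mul(SSZ, SSSZ)))), mul(add(SSZ, Z), add(Z, SZ)))))
  [13] S(S(S(add(add(add(Z, mul(SZ, SSSZ)), mul(add(Z, mul(Z, SZ)), mul(SSZ, SSSZ))), mul(add(SSZ, Z), add(Z, SZ))))))
  [14] S(S(S(add(add(mul(SZ, SSSZ), mul(add(Z, mul(Z, SZ)), mul(SSZ, SSSZ))), mul(add(SSZ, Z), add(Z, SZ))))))
  [15] S(S(S(add(add(add(SSSZ, mul(Z, SSSZ)), mul(add(Z, mul(Z, SZ)), mul(SSZ, SSSZ))), mul(add(SSZ, Z), add(Z, SZ))))))
  [16] S(S(S(add(add(S(add(SSZ, mul(Z, SSSZ))), mul(add(Z, mul(Z, SZ)), mul(SSZ, SSSZ))), mul(add(SSZ, Z), add(Z, SZ))))))
  [17] S(S(S(add(S(add(add(SSZ, mul(Z, SSSZ)), mul(add(Z, mul(Z, SZ)), mul(SSZ, SSSZ)))), mul(add(SSZ, Z), add(Z, SZ))))))
  [18] S(S(S(S(add(add(add(SSZ, mul(Z, SSSZ)), mul(add(Z, mul(Z, SZ)), mul(SSZ, SSSZ))), mul(add(SSZ, Z), add(Z, SZ)))))))
  [19] S(S(S(S(add(add(S(add(SZ, mul(Z, SSSZ))), mul(add(Z, mul(Z, SZ)), mul(SSZ, SSSZ))), mul(add(SSZ, Z), add(Z, SZ)))))))
  [20] S(S(S(S(add(S(add(add(SZ, mul(Z, SSSZ)), mul(add(Z, mul(Z, SZ)), mul(SSZ, SSSZ)))), mul(add(SSZ, Z), add(Z, SZ)))))))
  [21] S(S(S(S(S(add(add(add(SZ, mul(Z, SSSZ)), mul(add(Z, mul(Z, SZ)), mul(SSZ, SSSZ))), mul(add(SSZ, Z), add(Z, SZ))))))))
  [22] S(S(S(S(S(add(add(S(add(Z, mul(Z, SSSZ))), mul(add(Z, mul(Z, SZ)), mul(SSZ, SSSZ))), mul(add(SSZ, Z), add(Z, SZ))))))))
  [23] S(S(S(S(S(add(S(add(add(Z, mul(Z, SSSZ)), mul(add(Z, mul(Z, SZ)), mul(SSZ, SSSZ)))), mul(add(SSZ, Z), add(Z, SZ))))))))
  [24] S(S(S(S(S(S(add(add(add(Z, mul(Z, SSSZ)), mul(add(Z, mul(Z, SZ)), mul(SSZ, SSSZ))), mul(add(SSZ, Z), add(Z, SZ)))))))))
  [25] S(S(S(S(S(S(add(add(mul(Z, SSSZ), mul(add(Z, mul(Z, SZ)), mul(SSZ, SSSZ))), mul(add(SSZ, Z), add(Z, SZ)))))))))
  [26] S(S(S(S(S(S(add(add(Z, mul(add(Z, mul(Z, SZ)), mul(SSZ, SSSZ))), mul(add(SSZ, Z), add(Z, SZ)))))))))
  [27] S(S(S(S(S(S(add(mul(add(Z, mul(Z, SZ)), mul(SSZ, SSSZ)), mul(add(SSZ, Z), add(Z, SZ)))))))))
  [28] S(S(S(S(S(S(add(mul(mul(Z, SZ), mul(SSZ, SSSZ)), mul(add(SSZ, Z), add(Z, SZ)))))))))
  [29] S(S(S(S(S(S(add(mul(Z, mul(SSZ, SSSZ)), mul(add(SSZ, Z), add(Z, SZ)))))))))
  [30] S(S(S(S(S(S(add(Z, mul(add(SSZ, Z), add(Z, SZ)))))))))
  [31] S(S(S(S(S(S(mul(add(SSZ, Z), add(Z, SZ))))))))
  [32] S(S(S(S(S(S(mul(S(add(SZ, Z)), add(Z, SZ))))))))
  [33] S(S(S(S(S(S(add(add(Z, SZ), mul(add(SZ, Z), add(Z, SZ)))))))))
  [34] S(S(S(S(S(S(add(SZ, mul(add(SZ, Z), add(Z, SZ)))))))))
  [35] S(S(S(S(S(S(S(add(Z, mul(add(SZ, Z), add(Z, SZ))))))))))
  [36] S(S(S(S(S(S(S(mul(add(SZ, Z), add(Z, SZ)))))))))
  [37] S(S(S(S(S(S(S(mul(S(add(Z, Z)), add(Z, SZ)))))))))
  [38] S(S(S(S(S(S(S(add(add(Z, SZ), mul(add(Z, Z), add(Z, SZ))))))))))
  [39] S(S(S(S(S(S(S(add(SZ, mul(add(Z, Z), add(Z, SZ))))))))))
  [40] S(S(S(S(S(S(S(S(add(Z, mul(add(Z, Z), add(Z, SZ)))))))))))
  [41] S(S(S(S(S(S(S(S(mul(add(Z, Z), add(Z, SZ))))))))))
  [42] S(S(S(S(S(S(S(S(mul(Z, add(Z, SZ))))))))))
  [43] S^8(Z)

Answer: YES — reaches normal form S^8(Z) in 43 ≤ 43 steps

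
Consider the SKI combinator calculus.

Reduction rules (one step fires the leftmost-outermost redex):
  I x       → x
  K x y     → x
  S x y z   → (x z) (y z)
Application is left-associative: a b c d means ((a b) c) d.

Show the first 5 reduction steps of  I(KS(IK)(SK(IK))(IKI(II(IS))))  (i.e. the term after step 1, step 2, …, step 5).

  start: I(KS(IK)(SK(IK))(IKI(II(IS))))
  step 1: KS(IK)(SK(IK))(IKI(II(IS)))
  step 2: S(SK(IK))(IKI(II(IS)))
  step 3: S(SKK)(IKI(II(IS)))
  step 4: S(SKK)(KI(II(IS)))
  step 5: S(SKK)I

Answer: after 5 steps: S(SKK)I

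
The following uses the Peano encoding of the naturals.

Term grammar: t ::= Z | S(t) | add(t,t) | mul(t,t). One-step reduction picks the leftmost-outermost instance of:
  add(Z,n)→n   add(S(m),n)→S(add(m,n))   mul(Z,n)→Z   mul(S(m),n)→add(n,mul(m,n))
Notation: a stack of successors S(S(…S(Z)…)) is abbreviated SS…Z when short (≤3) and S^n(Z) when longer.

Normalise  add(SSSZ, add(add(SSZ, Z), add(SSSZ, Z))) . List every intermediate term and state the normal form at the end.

  start: add(SSSZ, add(add(SSZ, Z), add(SSSZ, Z)))
  →1  S(add(SSZ, add(add(SSZ, Z), add(SSSZ, Z))))
  →2  S(S(add(SZ, add(add(SSZ, Z), add(SSSZ, Z)))))
  →3  S(S(S(add(Z, add(add(SSZ, Z), add(SSSZ, Z))))))
  →4  S(S(S(add(add(SSZ, Z), add(SSSZ, Z)))))
  →5  S(S(S(add(S(add(SZ, Z)), add(SSSZ, Z)))))
  →6  S(S(S(S(add(add(SZ, Z), add(SSSZ, Z))))))
  →7  S(S(S(S(add(S(add(Z, Z)), add(SSSZ, Z))))))
  →8  S(S(S(S(S(add(add(Z, Z), add(SSSZ, Z)))))))
  →9  S(S(S(S(S(add(Z, add(SSSZ, Z)))))))
  →10  S(S(S(S(S(add(SSSZ, Z))))))
  →11  S(S(S(S(S(S(add(SSZ, Z)))))))
  →12  S(S(S(S(S(S(S(add(SZ, Z))))))))
  →13  S(S(S(S(S(S(S(S(add(Z, Z)))))))))
  →14  S^8(Z)

Answer: normal form = S^8(Z)  (in 14 steps)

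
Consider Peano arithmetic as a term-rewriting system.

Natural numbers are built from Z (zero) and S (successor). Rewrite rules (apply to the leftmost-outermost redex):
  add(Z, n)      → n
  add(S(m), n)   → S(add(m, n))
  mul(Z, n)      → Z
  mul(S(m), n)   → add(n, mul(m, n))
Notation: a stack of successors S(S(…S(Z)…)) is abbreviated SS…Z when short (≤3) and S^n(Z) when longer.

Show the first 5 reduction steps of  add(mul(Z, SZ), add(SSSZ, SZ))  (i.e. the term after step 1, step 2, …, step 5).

  start: add(mul(Z, SZ), add(SSSZ, SZ))
  [1] add(Z, add(SSSZ, SZ))
  [2] add(SSSZ, SZ)
  [3] S(add(SSZ, SZ))
  [4] S(S(add(SZ, SZ)))
  [5] S(S(S(add(Z, SZ))))

Answer: after 5 steps: S(S(S(add(Z, SZ))))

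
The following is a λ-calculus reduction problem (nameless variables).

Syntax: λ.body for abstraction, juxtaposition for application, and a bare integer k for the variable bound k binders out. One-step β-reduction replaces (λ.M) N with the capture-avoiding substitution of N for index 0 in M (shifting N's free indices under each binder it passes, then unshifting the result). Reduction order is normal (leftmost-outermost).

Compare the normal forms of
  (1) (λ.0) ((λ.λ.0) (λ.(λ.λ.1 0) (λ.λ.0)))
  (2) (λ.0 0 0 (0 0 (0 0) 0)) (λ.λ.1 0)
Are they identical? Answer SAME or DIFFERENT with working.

Term A:
  start: (λ.0) ((λ.λ.0) (λ.(λ.λ.1 0) (λ.λ.0)))
  [1] (λ.λ.0) (λ.(λ.λ.1 0) (λ.λ.0))
  [2] λ.0

Term B:
  start: (λ.0 0 0 (0 0 (0 0) 0)) (λ.λ.1 0)
  [1] (λ.λ.1 0) (λ.λ.1 0) (λ.λ.1 0) ((λ.λ.1 0) (λ.λ.1 0) ((λ.λ.1 0) (λ.λ.1 0)) (λ.λ.1 0))
  [2] (λ.(λ.λ.1 0) 0) (λ.λ.1 0) ((λ.λ.1 0) (λ.λ.1 0) ((λ.λ.1 0) (λ.λ.1 0)) (λ.λ.1 0))
  [3] (λ.λ.1 0) (λ.λ.1 0) ((λ.λ.1 0) (λ.λ.1 0) ((λ.λ.1 0) (λ.λ.1 0)) (λ.λ.1 0))
  [4] (λ.(λ.λ.1 0) 0) ((λ.λ.1 0) (λ.λ.1 0) ((λ.λ.1 0) (λ.λ.1 0)) (λ.λ.1 0))
  [5] (λ.λ.1 0) ((λ.λ.1 0) (λ.λ.1 0) ((λ.λ.1 0) (λ.λ.1 0)) (λ.λ.1 0))
  [6] λ.(λ.λ.1 0) (λ.λ.1 0) ((λ.λ.1 0) (λ.λ.1 0)) (λ.λ.1 0) 0
  [7] λ.(λ.(λ.λ.1 0) 0) ((λ.λ.1 0) (λ.λ.1 0)) (λ.λ.1 0) 0
  [8] λ.(λ.λ.1 0) ((λ.λ.1 0) (λ.λ.1 0)) (λ.λ.1 0) 0
  [9] λ.(λ.(λ.λ.1 0) (λ.λ.1 0) 0) (λ.λ.1 0) 0
  [10] λ.(λ.λ.1 0) (λ.λ.1 0) (λ.λ.1 0) 0
  [11] λ.(λ.(λ.λ.1 0) 0) (λ.λ.1 0) 0
  [12] λ.(λ.λ.1 0) (λ.λ.1 0) 0
  [13] λ.(λ.(λ.λ.1 0) 0) 0
  [14] λ.(λ.λ.1 0) 0
  [15] λ.λ.1 0

Answer: DIFFERENT — A ⇓ λ.0, B ⇓ λ.λ.1 0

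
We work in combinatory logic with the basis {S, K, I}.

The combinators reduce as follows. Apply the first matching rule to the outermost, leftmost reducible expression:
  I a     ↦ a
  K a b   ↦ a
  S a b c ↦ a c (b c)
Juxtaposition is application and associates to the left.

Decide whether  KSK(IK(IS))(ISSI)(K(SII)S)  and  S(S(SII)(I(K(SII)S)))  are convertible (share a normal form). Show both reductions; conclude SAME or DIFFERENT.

Answer: SAME — A ⇓ S(S(SII)(SII)), B ⇓ S(S(SII)(SII))

Reduction:
Term A:
  start: KSK(IK(IS))(ISSI)(K(SII)S)
  [1] S(IK(IS))(ISSI)(K(SII)S)
  [2] IK(IS)(K(SII)S)(ISSI(K(SII)S))
  [3] K(IS)(K(SII)S)(ISSI(K(SII)S))
  [4] IS(ISSI(K(SII)S))
  [5] S(ISSI(K(SII)S))
  [6] S(SSI(K(SII)S))
  [7] S(S(K(SII)S)(I(K(SII)S)))
  [8] S(S(SII)(I(K(SII)S)))
  [9] S(S(SII)(K(SII)S))
  [10] S(S(SII)(SII))

Term B:
  start: S(S(SII)(I(K(SII)S)))
  [1] S(S(SII)(K(SII)S))
  [2] S(S(SII)(SII))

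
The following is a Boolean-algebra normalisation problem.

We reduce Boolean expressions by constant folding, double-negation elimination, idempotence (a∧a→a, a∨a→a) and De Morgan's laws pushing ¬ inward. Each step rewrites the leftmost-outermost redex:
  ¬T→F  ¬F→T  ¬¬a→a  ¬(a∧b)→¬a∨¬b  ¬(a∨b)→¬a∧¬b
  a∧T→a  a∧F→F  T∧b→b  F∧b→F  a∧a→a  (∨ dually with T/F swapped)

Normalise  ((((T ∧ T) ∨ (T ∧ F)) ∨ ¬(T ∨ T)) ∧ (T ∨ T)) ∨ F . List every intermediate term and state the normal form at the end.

Answer: normal form = T  (in 6 steps)

Derivation:
  start: ((((T ∧ T) ∨ (T ∧ F)) ∨ ¬(T ∨ T)) ∧ (T ∨ T)) ∨ F
  [1] (((T ∧ T) ∨ (T ∧ F)) ∨ ¬(T ∨ T)) ∧ (T ∨ T)
  [2] ((T ∨ (T ∧ F)) ∨ ¬(T ∨ T)) ∧ (T ∨ T)
  [3] (T ∨ ¬(T ∨ T)) ∧ (T ∨ T)
  [4] T ∧ (T ∨ T)
  [5] T ∨ T
  [6] T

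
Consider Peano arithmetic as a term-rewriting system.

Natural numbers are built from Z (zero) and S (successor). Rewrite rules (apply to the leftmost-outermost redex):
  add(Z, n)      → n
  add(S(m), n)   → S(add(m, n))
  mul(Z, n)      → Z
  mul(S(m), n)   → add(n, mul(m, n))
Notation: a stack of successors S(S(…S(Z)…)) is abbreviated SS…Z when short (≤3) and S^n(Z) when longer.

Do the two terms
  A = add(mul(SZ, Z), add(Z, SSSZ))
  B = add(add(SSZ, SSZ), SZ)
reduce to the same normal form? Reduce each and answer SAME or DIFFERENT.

Answer: DIFFERENT — A ⇓ SSSZ, B ⇓ S^5(Z)

Working:
Term A:
  start: add(mul(SZ, Z), add(Z, SSSZ))
  step 1: add(add(Z, mul(Z, Z)), add(Z, SSSZ))
  step 2: add(mul(Z, Z), add(Z, SSSZ))
  step 3: add(Z, add(Z, SSSZ))
  step 4: add(Z, SSSZ)
  step 5: SSSZ

Term B:
  start: add(add(SSZ, SSZ), SZ)
  step 1: add(S(add(SZ, SSZ)), SZ)
  step 2: S(add(add(SZ, SSZ), SZ))
  step 3: S(add(S(add(Z, SSZ)), SZ))
  step 4: S(S(add(add(Z, SSZ), SZ)))
  step 5: S(S(add(SSZ, SZ)))
  step 6: S(S(S(add(SZ, SZ))))
  step 7: S(S(S(S(add(Z, SZ)))))
  step 8: S^5(Z)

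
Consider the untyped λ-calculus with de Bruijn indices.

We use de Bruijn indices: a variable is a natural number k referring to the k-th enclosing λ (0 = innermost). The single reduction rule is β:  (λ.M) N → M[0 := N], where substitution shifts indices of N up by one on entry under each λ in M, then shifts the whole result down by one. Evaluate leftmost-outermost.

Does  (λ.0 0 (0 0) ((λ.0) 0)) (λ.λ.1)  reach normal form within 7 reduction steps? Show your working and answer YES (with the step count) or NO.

  start: (λ.0 0 (0 0) ((λ.0) 0)) (λ.λ.1)
  step 1: (λ.λ.1) (λ.λ.1) ((λ.λ.1) (λ.λ.1)) ((λ.0) (λ.λ.1))
  step 2: (λ.λ.λ.1) ((λ.λ.1) (λ.λ.1)) ((λ.0) (λ.λ.1))
  step 3: (λ.λ.1) ((λ.0) (λ.λ.1))
  step 4: λ.(λ.0) (λ.λ.1)
  step 5: λ.λ.λ.1

Answer: YES — reaches normal form λ.λ.λ.1 in 5 ≤ 7 steps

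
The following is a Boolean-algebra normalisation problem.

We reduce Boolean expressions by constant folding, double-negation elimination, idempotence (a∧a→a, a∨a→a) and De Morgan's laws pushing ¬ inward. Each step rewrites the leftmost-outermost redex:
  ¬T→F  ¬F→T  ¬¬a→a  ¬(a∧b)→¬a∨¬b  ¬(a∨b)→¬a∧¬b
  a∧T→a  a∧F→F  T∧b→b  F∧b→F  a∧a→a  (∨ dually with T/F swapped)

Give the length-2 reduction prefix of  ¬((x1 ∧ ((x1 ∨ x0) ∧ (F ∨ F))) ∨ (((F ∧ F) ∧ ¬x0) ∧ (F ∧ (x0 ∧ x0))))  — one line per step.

Answer: after 2 steps: (¬x1 ∨ ¬((x1 ∨ x0) ∧ (F ∨ F))) ∧ ¬(((F ∧ F) ∧ ¬x0) ∧ (F ∧ (x0 ∧ x0)))

Reduction:
  start: ¬((x1 ∧ ((x1 ∨ x0) ∧ (F ∨ F))) ∨ (((F ∧ F) ∧ ¬x0) ∧ (F ∧ (x0 ∧ x0))))
  [1] ¬(x1 ∧ ((x1 ∨ x0) ∧ (F ∨ F))) ∧ ¬(((F ∧ F) ∧ ¬x0) ∧ (F ∧ (x0 ∧ x0)))
  [2] (¬x1 ∨ ¬((x1 ∨ x0) ∧ (F ∨ F))) ∧ ¬(((F ∧ F) ∧ ¬x0) ∧ (F ∧ (x0 ∧ x0)))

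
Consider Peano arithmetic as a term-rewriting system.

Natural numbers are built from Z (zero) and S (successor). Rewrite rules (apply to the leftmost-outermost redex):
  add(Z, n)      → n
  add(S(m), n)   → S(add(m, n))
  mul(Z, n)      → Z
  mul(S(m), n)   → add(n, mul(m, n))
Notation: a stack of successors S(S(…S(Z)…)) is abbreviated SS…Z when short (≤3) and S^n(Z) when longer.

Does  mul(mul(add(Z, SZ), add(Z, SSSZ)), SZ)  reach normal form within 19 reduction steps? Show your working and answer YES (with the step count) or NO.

  start: mul(mul(add(Z, SZ), add(Z, SSSZ)), SZ)
  →1  mul(mul(SZ, add(Z, SSSZ)), SZ)
  →2  mul(add(add(Z, SSSZ), mul(Z, add(Z, SSSZ))), SZ)
  →3  mul(add(SSSZ, mul(Z, add(Z, SSSZ))), SZ)
  →4  mul(S(add(SSZ, mul(Z, add(Z, SSSZ)))), SZ)
  →5  add(SZ, mul(add(SSZ, mul(Z, add(Z, SSSZ))), SZ))
  →6  S(add(Z, mul(add(SSZ, mul(Z, add(Z, SSSZ))), SZ)))
  →7  S(mul(add(SSZ, mul(Z, add(Z, SSSZ))), SZ))
  →8  S(mul(S(add(SZ, mul(Z, add(Z, SSSZ)))), SZ))
  →9  S(add(SZ, mul(add(SZ, mul(Z, add(Z, SSSZ))), SZ)))
  →10  S(S(add(Z, mul(add(SZ, mul(Z, add(Z, SSSZ))), SZ))))
  →11  S(S(mul(add(SZ, mul(Z, add(Z, SSSZ))), SZ)))
  →12  S(S(mul(S(add(Z, mul(Z, add(Z, SSSZ)))), SZ)))
  →13  S(S(add(SZ, mul(add(Z, mul(Z, add(Z, SSSZ))), SZ))))
  →14  S(S(S(add(Z, mul(add(Z, mul(Z, add(Z, SSSZ))), SZ)))))
  →15  S(S(S(mul(add(Z, mul(Z, add(Z, SSSZ))), SZ))))
  →16  S(S(S(mul(mul(Z, add(Z, SSSZ)), SZ))))
  →17  S(S(S(mul(Z, SZ))))
  →18  SSSZ

Answer: YES — reaches normal form SSSZ in 18 ≤ 19 steps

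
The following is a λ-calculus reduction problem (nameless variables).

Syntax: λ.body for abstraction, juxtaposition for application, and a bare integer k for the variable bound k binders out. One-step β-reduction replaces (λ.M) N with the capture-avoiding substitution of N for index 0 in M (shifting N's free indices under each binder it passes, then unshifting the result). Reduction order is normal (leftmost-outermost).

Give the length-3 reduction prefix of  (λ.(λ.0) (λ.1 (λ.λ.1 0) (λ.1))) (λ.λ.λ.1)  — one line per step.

Answer: after 3 steps: λ.(λ.λ.1) (λ.1)

Working:
  start: (λ.(λ.0) (λ.1 (λ.λ.1 0) (λ.1))) (λ.λ.λ.1)
  [1] (λ.0) (λ.(λ.λ.λ.1) (λ.λ.1 0) (λ.1))
  [2] λ.(λ.λ.λ.1) (λ.λ.1 0) (λ.1)
  [3] λ.(λ.λ.1) (λ.1)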